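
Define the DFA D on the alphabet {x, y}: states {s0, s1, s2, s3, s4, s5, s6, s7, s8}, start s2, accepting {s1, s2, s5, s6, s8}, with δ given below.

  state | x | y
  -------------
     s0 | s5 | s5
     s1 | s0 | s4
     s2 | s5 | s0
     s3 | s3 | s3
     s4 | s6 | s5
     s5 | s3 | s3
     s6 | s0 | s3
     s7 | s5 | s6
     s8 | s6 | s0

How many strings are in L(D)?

4

The useful subgraph on states {s0, s2, s5} is acyclic, so L(D) is finite; the longest accepting path visits 3 useful states, giving maximum string length 2.
Counting accepting paths from s2 by length: 1 of length 0, 1 of length 1, 2 of length 2. Total 4.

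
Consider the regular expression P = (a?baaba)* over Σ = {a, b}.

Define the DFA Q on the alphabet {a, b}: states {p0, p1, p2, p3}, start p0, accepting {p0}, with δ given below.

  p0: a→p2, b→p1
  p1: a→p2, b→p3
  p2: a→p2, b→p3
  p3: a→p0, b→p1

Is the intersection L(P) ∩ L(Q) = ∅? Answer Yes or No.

The empty string ε is accepted by both P and Q.
Hence L(P) ∩ L(Q) ≠ ∅.

No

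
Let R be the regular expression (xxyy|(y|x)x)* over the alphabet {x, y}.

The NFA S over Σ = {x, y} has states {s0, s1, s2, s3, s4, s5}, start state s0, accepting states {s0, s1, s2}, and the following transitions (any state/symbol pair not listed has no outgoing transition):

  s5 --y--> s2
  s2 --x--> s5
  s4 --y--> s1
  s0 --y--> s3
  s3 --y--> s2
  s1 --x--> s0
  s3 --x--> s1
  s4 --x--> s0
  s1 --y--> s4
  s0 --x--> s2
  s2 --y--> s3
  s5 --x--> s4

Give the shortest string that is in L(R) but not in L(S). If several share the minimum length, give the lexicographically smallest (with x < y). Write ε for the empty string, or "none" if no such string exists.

The string xx is accepted by R but not by S.
No shorter string lies in the difference, and xx is the lexicographically first length-2 string in L(R) \ L(S).

xx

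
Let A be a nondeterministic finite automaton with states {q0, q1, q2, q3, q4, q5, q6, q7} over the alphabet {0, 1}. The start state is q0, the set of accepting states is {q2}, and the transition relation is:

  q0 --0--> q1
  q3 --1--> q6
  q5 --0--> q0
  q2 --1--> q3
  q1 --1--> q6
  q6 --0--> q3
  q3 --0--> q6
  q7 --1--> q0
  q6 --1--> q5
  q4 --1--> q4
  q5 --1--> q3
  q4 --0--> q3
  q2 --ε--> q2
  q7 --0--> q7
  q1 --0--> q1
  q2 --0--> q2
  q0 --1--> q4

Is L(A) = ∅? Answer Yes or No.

The states reachable from the start state are {q0, q1, q3, q4, q5, q6}.
None of the accepting states {q2} is reachable, so no string is accepted and L(A) = ∅.

Yes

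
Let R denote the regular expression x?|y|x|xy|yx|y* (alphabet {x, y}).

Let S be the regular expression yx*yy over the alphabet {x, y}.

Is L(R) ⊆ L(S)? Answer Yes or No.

No

The empty string ε is in L(R) but not in L(S).
So L(R) ⊄ L(S).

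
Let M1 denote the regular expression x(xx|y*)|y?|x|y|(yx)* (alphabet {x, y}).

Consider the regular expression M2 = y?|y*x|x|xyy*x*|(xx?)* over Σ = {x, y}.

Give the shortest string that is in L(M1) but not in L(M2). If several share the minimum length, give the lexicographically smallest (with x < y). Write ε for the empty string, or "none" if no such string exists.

yxyx

The string yxyx is accepted by M1 but not by M2.
No shorter string lies in the difference, and yxyx is the lexicographically first length-4 string in L(M1) \ L(M2).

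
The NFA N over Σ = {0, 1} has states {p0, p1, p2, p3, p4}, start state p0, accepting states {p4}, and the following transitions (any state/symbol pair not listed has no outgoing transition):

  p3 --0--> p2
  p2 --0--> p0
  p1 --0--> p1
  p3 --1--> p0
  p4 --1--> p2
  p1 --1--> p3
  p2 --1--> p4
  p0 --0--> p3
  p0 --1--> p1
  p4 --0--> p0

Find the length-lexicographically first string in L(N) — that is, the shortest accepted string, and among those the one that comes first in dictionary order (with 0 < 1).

A breadth-first search from p0 reaches an accepting state first via the path p0 → p3 → p2 → p4 on input 001.
No string of length < 3 is accepted (BFS exhausts all shorter strings without reaching an accepting state), and 001 is the lexicographically least accepting string of length 3.

001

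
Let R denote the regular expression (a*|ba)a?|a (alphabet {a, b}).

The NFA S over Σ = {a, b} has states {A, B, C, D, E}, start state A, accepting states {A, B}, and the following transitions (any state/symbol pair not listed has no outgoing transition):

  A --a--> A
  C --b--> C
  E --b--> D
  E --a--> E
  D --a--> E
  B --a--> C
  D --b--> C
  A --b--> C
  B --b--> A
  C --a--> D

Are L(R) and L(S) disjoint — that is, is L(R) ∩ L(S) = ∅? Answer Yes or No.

No

The empty string ε is accepted by both R and S.
Hence L(R) ∩ L(S) ≠ ∅.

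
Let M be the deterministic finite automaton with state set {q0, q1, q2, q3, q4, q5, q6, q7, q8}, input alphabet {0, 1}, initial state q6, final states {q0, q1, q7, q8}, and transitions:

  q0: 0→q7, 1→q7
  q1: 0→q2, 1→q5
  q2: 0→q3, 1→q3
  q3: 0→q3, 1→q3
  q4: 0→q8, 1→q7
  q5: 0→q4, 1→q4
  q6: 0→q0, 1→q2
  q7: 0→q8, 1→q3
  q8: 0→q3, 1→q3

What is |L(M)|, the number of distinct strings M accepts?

5

The useful subgraph on states {q0, q6, q7, q8} is acyclic, so L(M) is finite; the longest accepting path visits 4 useful states, giving maximum string length 3.
Counting accepting paths from q6 by length: 1 of length 1, 2 of length 2, 2 of length 3. Total 5.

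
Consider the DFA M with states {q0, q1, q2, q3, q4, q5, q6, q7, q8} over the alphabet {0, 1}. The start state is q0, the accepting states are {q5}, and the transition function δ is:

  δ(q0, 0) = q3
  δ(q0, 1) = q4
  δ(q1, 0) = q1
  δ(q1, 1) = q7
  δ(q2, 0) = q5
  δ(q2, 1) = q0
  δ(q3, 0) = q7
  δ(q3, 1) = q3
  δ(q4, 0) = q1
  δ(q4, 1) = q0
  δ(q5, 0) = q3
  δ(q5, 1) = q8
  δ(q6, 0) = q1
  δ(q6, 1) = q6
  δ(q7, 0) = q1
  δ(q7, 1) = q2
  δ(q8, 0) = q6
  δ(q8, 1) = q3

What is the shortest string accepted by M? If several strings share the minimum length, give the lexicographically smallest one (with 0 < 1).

A breadth-first search from q0 reaches an accepting state first via the path q0 → q3 → q7 → q2 → q5 on input 0010.
No string of length < 4 is accepted (BFS exhausts all shorter strings without reaching an accepting state), and 0010 is the lexicographically least accepting string of length 4.

0010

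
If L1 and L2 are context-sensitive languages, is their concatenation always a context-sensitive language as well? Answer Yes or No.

Yes

With disjoint nonterminals (and terminals first replaced by fresh nonterminal copies so contexts cannot straddle the boundary), S → S₁S₂ added to two noncontracting grammars is noncontracting and generates L₁L₂; equivalently an LBA guesses the split point and checks each part in place.
So the context-sensitive languages are closed under concatenation.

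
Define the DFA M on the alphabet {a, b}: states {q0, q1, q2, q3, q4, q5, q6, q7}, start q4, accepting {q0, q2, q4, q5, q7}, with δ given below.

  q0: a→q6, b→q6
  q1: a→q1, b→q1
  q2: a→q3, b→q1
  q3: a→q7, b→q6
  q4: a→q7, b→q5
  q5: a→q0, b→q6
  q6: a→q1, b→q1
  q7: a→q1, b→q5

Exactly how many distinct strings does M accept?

The useful subgraph on states {q0, q4, q5, q7} is acyclic, so L(M) is finite; the longest accepting path visits 4 useful states, giving maximum string length 3.
Counting accepting paths from q4 by length: 1 of length 0, 2 of length 1, 2 of length 2, 1 of length 3. Total 6.

6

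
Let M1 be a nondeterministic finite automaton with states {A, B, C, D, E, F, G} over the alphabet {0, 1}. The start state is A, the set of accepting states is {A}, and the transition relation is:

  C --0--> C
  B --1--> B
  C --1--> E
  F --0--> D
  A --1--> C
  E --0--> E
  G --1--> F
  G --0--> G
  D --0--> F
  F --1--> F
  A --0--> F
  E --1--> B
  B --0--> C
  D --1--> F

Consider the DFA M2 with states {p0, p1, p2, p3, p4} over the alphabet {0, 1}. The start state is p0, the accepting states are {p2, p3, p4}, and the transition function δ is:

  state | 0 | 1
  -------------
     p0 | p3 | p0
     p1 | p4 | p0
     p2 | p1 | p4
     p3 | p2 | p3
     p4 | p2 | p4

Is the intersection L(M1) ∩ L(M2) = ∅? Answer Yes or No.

Exploring the product automaton M1 × M2 from the start pair (A, p0), following both machines on each input symbol, reaches 23 state pairs: (A, p0), (F, p3), (C, p0), (D, p2), (C, p3), (E, p0), (F, p1), (F, p4), (C, p2), (E, p3), (B, p0), (D, p4), (F, p0), (C, p1), (E, p4), (E, p2), (B, p3), (F, p2), (D, p3), (C, p4), (B, p4), (E, p1), (D, p1).
M1 accepts in {A} and M2 accepts in {p2, p3, p4}; no reachable pair has both components accepting, so no string drives both machines to acceptance simultaneously and L(M1) ∩ L(M2) = ∅.
So no string is accepted by both, and the intersection is empty.

Yes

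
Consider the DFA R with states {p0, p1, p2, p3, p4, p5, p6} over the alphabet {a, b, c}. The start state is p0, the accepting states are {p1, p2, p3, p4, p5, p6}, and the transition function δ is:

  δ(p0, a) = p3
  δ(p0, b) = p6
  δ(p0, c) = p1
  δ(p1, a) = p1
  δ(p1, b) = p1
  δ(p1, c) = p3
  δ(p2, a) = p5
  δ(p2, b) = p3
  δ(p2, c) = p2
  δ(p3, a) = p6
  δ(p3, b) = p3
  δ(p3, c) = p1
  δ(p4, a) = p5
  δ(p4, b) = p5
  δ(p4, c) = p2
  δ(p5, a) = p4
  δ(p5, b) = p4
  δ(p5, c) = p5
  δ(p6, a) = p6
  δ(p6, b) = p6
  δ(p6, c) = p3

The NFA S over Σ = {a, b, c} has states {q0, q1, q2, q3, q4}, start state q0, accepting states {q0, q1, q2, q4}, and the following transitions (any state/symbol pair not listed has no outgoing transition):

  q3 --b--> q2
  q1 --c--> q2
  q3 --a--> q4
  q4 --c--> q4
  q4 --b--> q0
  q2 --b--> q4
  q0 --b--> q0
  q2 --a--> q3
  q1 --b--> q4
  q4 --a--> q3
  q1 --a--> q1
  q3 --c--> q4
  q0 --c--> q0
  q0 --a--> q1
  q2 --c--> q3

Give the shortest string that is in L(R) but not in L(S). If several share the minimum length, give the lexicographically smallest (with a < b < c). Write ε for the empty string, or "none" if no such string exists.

aba

The string aba is accepted by R but not by S.
No shorter string lies in the difference, and aba is the lexicographically first length-3 string in L(R) \ L(S).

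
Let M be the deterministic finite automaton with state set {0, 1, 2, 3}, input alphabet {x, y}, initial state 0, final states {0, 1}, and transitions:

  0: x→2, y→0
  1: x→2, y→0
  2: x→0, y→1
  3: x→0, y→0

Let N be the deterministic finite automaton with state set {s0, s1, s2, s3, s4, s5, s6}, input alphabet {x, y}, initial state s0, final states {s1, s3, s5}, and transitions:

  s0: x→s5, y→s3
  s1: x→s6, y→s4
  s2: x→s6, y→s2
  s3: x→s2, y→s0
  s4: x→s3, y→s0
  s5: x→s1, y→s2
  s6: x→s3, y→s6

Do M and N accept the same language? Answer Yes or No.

No

The empty string ε is accepted by M but rejected by N.
So L(M) ≠ L(N).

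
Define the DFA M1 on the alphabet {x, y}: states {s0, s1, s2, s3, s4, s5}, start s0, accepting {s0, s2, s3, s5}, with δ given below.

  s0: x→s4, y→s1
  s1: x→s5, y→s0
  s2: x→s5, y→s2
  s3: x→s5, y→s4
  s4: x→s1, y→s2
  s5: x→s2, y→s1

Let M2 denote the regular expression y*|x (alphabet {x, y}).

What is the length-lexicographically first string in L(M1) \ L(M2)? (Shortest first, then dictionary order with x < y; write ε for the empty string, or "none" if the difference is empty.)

The string xy is accepted by M1 but not by M2.
No shorter string lies in the difference, and xy is the lexicographically first length-2 string in L(M1) \ L(M2).

xy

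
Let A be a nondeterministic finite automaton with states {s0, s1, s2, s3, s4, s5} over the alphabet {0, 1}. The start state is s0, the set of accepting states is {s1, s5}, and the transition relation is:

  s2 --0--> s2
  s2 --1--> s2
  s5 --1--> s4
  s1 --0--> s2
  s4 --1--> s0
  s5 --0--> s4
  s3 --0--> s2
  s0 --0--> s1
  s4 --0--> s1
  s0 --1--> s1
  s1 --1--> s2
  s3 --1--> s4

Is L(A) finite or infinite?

The useful states (reachable from s0 and able to reach an accepting state) are {s0, s1}.
Restricted to these states the transition graph has no cycle, so every accepting path has bounded length and L is finite.

finite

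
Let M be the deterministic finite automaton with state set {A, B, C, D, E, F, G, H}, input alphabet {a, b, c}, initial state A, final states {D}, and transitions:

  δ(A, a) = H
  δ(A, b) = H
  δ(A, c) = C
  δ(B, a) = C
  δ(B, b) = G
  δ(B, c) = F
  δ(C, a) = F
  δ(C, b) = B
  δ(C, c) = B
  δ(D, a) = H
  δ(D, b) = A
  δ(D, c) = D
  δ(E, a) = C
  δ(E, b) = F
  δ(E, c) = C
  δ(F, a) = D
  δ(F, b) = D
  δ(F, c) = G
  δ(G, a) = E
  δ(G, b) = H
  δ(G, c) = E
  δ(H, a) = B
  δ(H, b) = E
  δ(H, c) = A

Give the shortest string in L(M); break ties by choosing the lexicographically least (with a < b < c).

A breadth-first search from A reaches an accepting state first via the path A → C → F → D on input caa.
No string of length < 3 is accepted (BFS exhausts all shorter strings without reaching an accepting state), and caa is the lexicographically least accepting string of length 3.

caa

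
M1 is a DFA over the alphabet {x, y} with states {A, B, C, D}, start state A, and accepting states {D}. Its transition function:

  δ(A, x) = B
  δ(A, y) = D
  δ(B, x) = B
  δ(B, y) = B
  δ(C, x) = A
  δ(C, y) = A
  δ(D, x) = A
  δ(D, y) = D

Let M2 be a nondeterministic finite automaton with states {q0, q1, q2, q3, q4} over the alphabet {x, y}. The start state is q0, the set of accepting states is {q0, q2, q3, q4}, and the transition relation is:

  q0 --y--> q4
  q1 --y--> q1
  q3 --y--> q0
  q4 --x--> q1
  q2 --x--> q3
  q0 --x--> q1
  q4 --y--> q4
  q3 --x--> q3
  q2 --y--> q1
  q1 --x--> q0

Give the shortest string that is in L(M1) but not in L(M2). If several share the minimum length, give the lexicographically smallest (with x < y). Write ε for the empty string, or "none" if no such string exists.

yxy

The string yxy is accepted by M1 but not by M2.
No shorter string lies in the difference, and yxy is the lexicographically first length-3 string in L(M1) \ L(M2).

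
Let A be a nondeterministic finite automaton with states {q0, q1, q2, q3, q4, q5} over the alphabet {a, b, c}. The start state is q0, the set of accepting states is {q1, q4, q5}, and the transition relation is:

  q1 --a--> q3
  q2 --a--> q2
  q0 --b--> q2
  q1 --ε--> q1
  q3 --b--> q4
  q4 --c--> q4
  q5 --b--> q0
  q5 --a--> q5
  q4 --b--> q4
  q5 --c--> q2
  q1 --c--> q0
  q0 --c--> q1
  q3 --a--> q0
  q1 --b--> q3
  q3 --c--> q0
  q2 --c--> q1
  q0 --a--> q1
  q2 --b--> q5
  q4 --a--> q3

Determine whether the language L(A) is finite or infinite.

infinite

State q0 is reachable from the start and can reach an accepting state, and it lies on the cycle q0 → q1 → q0.
Traversing that cycle any number of times yields accepted strings of unbounded length, so the language is infinite.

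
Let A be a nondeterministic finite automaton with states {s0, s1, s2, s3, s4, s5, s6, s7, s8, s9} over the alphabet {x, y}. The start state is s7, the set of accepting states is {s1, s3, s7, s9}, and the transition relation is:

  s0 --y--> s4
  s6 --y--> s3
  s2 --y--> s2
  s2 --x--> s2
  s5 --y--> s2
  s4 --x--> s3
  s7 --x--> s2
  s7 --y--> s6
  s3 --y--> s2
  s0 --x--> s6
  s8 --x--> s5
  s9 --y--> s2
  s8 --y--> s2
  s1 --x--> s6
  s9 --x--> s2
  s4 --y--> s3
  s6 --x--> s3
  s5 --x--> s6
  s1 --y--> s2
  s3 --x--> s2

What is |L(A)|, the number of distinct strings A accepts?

3

The useful subgraph on states {s3, s6, s7} is acyclic, so L(A) is finite; the longest accepting path visits 3 useful states, giving maximum string length 2.
Counting accepting paths from s7 by length: 1 of length 0, 2 of length 2. Total 3.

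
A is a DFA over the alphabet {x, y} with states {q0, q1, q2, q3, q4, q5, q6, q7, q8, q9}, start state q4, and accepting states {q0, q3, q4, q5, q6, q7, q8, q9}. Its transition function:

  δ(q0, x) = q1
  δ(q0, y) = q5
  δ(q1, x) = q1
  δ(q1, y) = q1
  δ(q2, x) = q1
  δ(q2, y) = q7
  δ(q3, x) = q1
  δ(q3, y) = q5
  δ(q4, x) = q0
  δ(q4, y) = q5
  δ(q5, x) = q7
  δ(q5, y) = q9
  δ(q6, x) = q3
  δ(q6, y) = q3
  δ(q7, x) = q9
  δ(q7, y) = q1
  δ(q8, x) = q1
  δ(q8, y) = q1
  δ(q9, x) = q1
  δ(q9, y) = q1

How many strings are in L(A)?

10

The useful subgraph on states {q0, q4, q5, q7, q9} is acyclic, so L(A) is finite; the longest accepting path visits 5 useful states, giving maximum string length 4.
Counting accepting paths from q4 by length: 1 of length 0, 2 of length 1, 3 of length 2, 3 of length 3, 1 of length 4. Total 10.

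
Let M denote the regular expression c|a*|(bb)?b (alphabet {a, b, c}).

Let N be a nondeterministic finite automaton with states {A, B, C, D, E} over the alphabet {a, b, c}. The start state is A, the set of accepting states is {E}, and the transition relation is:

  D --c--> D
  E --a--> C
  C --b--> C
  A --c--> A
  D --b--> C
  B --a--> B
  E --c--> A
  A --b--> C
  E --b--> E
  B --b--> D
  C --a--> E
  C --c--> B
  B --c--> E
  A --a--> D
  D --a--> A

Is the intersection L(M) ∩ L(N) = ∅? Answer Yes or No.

Converting the expression M to a DFA (subset construction, then merging equivalent states) gives the minimal DFA with states {m0, m1, m2, m3, m4, m5}, start state m0, accepting states {m0, m1, m2, m3} and transitions m0: a→m1, b→m2, c→m3; m1: a→m1, b→m4, c→m4; m2: a→m4, b→m5, c→m4; m3: a→m4, b→m4, c→m4; m4: a→m4, b→m4, c→m4; m5: a→m4, b→m3, c→m4.
Exploring the product automaton M × N from the start pair (m0, A), following both machines on each input symbol, reaches 12 state pairs: (m0, A), (m1, D), (m2, C), (m3, A), (m1, A), (m4, C), (m4, D), (m4, E), (m5, C), (m4, B), (m4, A), (m3, C).
M accepts in {m0, m1, m2, m3} and N accepts in {E}; no reachable pair has both components accepting, so no string drives both machines to acceptance simultaneously and L(M) ∩ L(N) = ∅.
So no string is accepted by both, and the intersection is empty.

Yes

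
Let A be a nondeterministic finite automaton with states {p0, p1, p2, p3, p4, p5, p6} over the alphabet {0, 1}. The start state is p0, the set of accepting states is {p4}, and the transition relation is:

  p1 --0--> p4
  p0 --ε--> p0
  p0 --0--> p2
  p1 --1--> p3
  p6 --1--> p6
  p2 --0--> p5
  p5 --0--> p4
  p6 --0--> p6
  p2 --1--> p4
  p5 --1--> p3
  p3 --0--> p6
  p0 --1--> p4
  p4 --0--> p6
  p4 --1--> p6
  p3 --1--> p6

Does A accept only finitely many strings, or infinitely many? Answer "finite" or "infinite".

The useful states (reachable from p0 and able to reach an accepting state) are {p0, p2, p4, p5}.
Restricted to these states the transition graph has no cycle, so every accepting path has bounded length and L is finite.

finite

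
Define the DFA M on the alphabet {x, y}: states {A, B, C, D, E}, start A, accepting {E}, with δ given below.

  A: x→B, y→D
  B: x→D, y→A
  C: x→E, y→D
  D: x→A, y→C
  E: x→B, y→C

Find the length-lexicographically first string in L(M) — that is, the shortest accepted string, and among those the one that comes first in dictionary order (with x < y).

yyx

A breadth-first search from A reaches an accepting state first via the path A → D → C → E on input yyx.
No string of length < 3 is accepted (BFS exhausts all shorter strings without reaching an accepting state), and yyx is the lexicographically least accepting string of length 3.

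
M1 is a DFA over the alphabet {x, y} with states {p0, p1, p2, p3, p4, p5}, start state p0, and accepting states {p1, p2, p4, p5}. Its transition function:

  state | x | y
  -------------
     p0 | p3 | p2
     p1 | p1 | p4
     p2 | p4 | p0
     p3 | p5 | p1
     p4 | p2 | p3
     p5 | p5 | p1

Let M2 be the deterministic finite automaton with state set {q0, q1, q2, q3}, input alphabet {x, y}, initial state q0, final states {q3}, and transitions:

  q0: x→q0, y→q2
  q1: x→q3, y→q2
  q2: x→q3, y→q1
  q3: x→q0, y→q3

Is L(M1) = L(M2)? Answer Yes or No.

The string y is accepted by M1 but rejected by M2.
So L(M1) ≠ L(M2).

No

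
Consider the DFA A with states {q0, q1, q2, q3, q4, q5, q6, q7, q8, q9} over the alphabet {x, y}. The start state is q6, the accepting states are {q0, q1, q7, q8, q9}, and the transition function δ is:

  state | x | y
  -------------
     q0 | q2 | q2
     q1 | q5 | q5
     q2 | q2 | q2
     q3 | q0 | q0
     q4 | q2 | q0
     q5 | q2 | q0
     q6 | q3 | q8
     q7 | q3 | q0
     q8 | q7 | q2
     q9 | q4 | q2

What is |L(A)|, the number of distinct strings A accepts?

7

The useful subgraph on states {q0, q3, q6, q7, q8} is acyclic, so L(A) is finite; the longest accepting path visits 5 useful states, giving maximum string length 4.
Counting accepting paths from q6 by length: 1 of length 1, 3 of length 2, 1 of length 3, 2 of length 4. Total 7.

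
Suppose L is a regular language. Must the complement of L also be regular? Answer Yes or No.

Take a complete DFA for L and swap accepting and non-accepting states; the resulting DFA accepts exactly Σ* \ L.
So the regular languages are closed under complement.

Yes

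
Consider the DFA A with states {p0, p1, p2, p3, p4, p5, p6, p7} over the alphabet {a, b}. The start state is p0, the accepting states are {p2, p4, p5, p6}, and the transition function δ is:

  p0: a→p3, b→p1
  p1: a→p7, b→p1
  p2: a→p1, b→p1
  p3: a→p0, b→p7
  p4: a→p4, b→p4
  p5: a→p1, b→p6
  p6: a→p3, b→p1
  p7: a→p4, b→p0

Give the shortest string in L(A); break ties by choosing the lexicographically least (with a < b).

aba

A breadth-first search from p0 reaches an accepting state first via the path p0 → p3 → p7 → p4 on input aba.
No string of length < 3 is accepted (BFS exhausts all shorter strings without reaching an accepting state), and aba is the lexicographically least accepting string of length 3.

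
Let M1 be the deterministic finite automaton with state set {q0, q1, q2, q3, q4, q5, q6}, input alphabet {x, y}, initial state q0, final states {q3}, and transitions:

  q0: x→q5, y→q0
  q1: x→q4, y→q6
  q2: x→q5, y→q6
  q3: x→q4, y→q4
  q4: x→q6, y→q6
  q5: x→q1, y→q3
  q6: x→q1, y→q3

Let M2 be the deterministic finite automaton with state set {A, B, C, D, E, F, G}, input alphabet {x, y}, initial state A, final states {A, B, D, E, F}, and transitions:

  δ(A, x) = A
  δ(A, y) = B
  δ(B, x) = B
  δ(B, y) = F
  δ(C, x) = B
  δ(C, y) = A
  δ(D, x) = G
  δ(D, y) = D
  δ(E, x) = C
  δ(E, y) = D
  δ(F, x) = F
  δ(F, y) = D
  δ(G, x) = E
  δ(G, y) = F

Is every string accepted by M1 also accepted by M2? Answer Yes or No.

Yes

Exploring the product automaton M1 × M2 from the start pair (q0, A), following both machines on each input symbol, reaches 32 state pairs: (q0, A), (q5, A), (q0, B), (q1, A), (q3, B), (q5, B), (q0, F), (q4, A), (q6, B), (q4, B), (q4, F), (q1, B), (q3, F), (q5, F), (q0, D), (q6, A), (q6, F), (q6, D), (q4, D), (q1, F), (q3, D), (q5, G), (q1, G), (q6, G), (q4, G), (q1, E), (q4, E), (q6, E), (q4, C), (q6, C), (q1, C), (q3, A).
M1 accepts in {q3} and M2 accepts in {A, B, D, E, F}. The reachable pairs whose M1-component is accepting are (q3, B), (q3, F), (q3, D), (q3, A); in each of them the M2-component is accepting too, so the product for L(M1) \ L(M2) (M1-component accepting, M2-component rejecting) has no reachable accepting pair and the difference is empty.
Hence every string in L(M1) is also in L(M2).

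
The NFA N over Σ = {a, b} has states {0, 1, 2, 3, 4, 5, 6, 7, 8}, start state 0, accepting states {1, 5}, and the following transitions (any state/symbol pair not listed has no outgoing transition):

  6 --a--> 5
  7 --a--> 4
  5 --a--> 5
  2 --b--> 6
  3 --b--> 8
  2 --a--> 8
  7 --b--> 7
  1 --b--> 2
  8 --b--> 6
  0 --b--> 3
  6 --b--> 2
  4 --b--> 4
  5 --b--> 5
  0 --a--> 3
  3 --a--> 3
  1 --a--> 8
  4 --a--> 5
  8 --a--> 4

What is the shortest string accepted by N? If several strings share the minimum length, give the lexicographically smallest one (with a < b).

A breadth-first search from 0 reaches an accepting state first via the path 0 → 3 → 8 → 4 → 5 on input abaa.
No string of length < 4 is accepted (BFS exhausts all shorter strings without reaching an accepting state), and abaa is the lexicographically least accepting string of length 4.

abaa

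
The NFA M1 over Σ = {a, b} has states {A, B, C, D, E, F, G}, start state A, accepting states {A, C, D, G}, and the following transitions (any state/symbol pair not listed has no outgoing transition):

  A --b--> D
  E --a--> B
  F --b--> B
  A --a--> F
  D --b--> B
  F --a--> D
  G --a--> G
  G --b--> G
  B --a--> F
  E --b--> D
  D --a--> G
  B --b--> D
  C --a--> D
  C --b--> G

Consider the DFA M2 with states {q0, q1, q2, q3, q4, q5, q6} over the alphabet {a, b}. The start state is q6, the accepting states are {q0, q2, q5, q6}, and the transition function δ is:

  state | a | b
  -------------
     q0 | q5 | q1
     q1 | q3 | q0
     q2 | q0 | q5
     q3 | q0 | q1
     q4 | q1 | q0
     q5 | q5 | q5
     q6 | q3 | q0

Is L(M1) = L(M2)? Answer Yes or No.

Exploring the product automaton M1 × M2 from the start pair (A, q6), following both machines on each input symbol, reaches 5 state pairs: (A, q6), (F, q3), (D, q0), (B, q1), (G, q5).
M1 accepts in {A, C, D, G} and M2 accepts in {q0, q2, q5, q6}. In every reachable pair the two components are either both accepting — (A, q6), (D, q0), (G, q5) — or both non-accepting, so no string is accepted by exactly one of the machines: L(M1) \ L(M2) and L(M2) \ L(M1) are both empty.
Hence every string is accepted by M1 iff it is accepted by M2, and the two languages coincide.

Yes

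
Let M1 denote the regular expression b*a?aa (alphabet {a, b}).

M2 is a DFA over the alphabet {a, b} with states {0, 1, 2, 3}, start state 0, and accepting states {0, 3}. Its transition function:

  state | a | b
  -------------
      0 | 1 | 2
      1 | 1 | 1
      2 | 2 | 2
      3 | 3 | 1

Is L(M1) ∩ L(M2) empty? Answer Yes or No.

Converting the expression M1 to a DFA (subset construction, then merging equivalent states) gives the minimal DFA with states {r0, r1, r2, r3, r4}, start state r0, accepting states {r2, r4} and transitions r0: a→r1, b→r0; r1: a→r2, b→r3; r2: a→r4, b→r3; r3: a→r3, b→r3; r4: a→r3, b→r3.
Exploring the product automaton M1 × M2 from the start pair (r0, 0), following both machines on each input symbol, reaches 10 state pairs: (r0, 0), (r1, 1), (r0, 2), (r2, 1), (r3, 1), (r1, 2), (r4, 1), (r2, 2), (r3, 2), (r4, 2).
M1 accepts in {r2, r4} and M2 accepts in {0, 3}; no reachable pair has both components accepting, so no string drives both machines to acceptance simultaneously and L(M1) ∩ L(M2) = ∅.
So no string is accepted by both, and the intersection is empty.

Yes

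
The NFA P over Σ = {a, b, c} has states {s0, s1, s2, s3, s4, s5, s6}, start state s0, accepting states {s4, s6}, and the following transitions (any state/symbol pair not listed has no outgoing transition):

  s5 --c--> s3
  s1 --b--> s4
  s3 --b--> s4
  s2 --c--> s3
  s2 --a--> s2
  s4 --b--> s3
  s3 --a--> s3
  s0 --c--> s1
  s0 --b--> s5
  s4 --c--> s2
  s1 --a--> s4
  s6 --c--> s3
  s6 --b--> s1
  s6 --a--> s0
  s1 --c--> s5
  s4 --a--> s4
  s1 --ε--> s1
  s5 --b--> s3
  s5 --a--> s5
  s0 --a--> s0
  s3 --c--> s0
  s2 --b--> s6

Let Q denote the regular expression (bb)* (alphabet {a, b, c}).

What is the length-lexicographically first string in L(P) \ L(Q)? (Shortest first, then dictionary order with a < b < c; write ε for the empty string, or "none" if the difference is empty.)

ca

The string ca is accepted by P but not by Q.
No shorter string lies in the difference, and ca is the lexicographically first length-2 string in L(P) \ L(Q).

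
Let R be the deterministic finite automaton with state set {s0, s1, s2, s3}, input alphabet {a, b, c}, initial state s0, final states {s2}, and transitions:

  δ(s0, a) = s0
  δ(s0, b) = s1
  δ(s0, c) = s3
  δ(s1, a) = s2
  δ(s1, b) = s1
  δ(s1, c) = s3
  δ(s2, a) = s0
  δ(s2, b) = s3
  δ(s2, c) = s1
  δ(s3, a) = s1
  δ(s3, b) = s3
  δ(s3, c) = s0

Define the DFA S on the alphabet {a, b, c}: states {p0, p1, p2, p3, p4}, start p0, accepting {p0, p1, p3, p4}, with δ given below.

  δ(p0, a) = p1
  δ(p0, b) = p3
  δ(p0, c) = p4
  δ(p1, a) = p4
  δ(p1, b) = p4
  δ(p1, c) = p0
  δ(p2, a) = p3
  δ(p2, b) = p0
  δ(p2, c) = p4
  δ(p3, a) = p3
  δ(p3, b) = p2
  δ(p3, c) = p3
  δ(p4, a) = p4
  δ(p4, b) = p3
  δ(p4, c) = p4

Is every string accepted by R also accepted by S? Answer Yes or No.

Exploring the product automaton R × S from the start pair (s0, p0), following both machines on each input symbol, reaches 16 state pairs: (s0, p0), (s0, p1), (s1, p3), (s3, p4), (s0, p4), (s1, p4), (s3, p0), (s2, p3), (s1, p2), (s3, p3), (s2, p4), (s1, p1), (s0, p3), (s3, p2), (s1, p0), (s2, p1).
R accepts in {s2} and S accepts in {p0, p1, p3, p4}. The reachable pairs whose R-component is accepting are (s2, p3), (s2, p4), (s2, p1); in each of them the S-component is accepting too, so the product for L(R) \ L(S) (R-component accepting, S-component rejecting) has no reachable accepting pair and the difference is empty.
Hence every string in L(R) is also in L(S).

Yes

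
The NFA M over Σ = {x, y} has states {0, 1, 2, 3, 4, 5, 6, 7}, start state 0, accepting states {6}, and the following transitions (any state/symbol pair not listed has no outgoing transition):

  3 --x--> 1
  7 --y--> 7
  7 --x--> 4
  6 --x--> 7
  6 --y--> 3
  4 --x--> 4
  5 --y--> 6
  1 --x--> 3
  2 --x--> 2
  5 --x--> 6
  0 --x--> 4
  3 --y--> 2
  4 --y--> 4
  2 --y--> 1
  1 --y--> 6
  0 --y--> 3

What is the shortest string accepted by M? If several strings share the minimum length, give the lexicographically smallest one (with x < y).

A breadth-first search from 0 reaches an accepting state first via the path 0 → 3 → 1 → 6 on input yxy.
No string of length < 3 is accepted (BFS exhausts all shorter strings without reaching an accepting state), and yxy is the lexicographically least accepting string of length 3.

yxy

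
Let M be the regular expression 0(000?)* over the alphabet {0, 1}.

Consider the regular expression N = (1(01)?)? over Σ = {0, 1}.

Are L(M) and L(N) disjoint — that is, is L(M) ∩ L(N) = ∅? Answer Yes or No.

Converting the expression M to a DFA (subset construction, then merging equivalent states) gives the minimal DFA with states {m0, m1, m2, m3, m4}, start state m0, accepting states {m1, m4} and transitions m0: 0→m1, 1→m2; m1: 0→m3, 1→m2; m2: 0→m2, 1→m2; m3: 0→m4, 1→m2; m4: 0→m4, 1→m2.
Converting the expression N to a DFA (subset construction, then merging equivalent states) gives the minimal DFA with states {n0, n1, n2, n3, n4}, start state n0, accepting states {n0, n2, n4} and transitions n0: 0→n1, 1→n2; n1: 0→n1, 1→n1; n2: 0→n3, 1→n1; n3: 0→n1, 1→n4; n4: 0→n1, 1→n1.
Exploring the product automaton M × N from the start pair (m0, n0), following both machines on each input symbol, reaches 8 state pairs: (m0, n0), (m1, n1), (m2, n2), (m3, n1), (m2, n1), (m2, n3), (m4, n1), (m2, n4).
M accepts in {m1, m4} and N accepts in {n0, n2, n4}; no reachable pair has both components accepting, so no string drives both machines to acceptance simultaneously and L(M) ∩ L(N) = ∅.
So no string is accepted by both, and the intersection is empty.

Yes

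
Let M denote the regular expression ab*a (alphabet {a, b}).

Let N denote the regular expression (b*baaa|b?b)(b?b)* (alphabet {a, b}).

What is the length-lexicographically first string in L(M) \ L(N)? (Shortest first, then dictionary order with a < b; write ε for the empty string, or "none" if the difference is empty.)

The string aa is accepted by M but not by N.
No shorter string lies in the difference, and aa is the lexicographically first length-2 string in L(M) \ L(N).

aa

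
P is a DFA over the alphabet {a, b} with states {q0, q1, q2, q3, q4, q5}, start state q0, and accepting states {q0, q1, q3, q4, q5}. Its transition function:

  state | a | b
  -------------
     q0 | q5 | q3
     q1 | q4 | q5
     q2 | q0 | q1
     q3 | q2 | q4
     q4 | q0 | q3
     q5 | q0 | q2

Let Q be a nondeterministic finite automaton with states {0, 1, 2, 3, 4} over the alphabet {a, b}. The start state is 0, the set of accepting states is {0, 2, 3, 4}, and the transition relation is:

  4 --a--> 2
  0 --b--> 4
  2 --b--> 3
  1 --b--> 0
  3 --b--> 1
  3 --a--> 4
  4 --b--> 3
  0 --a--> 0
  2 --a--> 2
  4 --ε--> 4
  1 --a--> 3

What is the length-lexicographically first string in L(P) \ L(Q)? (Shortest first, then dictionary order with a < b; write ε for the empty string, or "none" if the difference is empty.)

The string bbb is accepted by P but not by Q.
No shorter string lies in the difference, and bbb is the lexicographically first length-3 string in L(P) \ L(Q).

bbb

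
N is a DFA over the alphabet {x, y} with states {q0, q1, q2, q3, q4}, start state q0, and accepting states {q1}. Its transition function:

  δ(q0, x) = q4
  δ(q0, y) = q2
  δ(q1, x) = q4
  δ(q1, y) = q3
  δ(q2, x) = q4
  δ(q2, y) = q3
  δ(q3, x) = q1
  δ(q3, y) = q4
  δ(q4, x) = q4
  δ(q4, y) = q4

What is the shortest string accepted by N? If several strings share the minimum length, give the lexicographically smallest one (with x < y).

yyx

A breadth-first search from q0 reaches an accepting state first via the path q0 → q2 → q3 → q1 on input yyx.
No string of length < 3 is accepted (BFS exhausts all shorter strings without reaching an accepting state), and yyx is the lexicographically least accepting string of length 3.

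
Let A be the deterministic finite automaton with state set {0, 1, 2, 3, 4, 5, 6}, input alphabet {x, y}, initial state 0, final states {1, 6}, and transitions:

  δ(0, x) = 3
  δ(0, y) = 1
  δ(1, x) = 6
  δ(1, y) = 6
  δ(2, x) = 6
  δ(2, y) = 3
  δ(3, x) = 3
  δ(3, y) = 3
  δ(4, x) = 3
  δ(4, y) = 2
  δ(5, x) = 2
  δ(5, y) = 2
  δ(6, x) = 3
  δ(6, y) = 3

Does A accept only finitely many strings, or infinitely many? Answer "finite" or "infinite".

The useful states (reachable from 0 and able to reach an accepting state) are {0, 1, 6}.
Restricted to these states the transition graph has no cycle, so every accepting path has bounded length and L is finite.

finite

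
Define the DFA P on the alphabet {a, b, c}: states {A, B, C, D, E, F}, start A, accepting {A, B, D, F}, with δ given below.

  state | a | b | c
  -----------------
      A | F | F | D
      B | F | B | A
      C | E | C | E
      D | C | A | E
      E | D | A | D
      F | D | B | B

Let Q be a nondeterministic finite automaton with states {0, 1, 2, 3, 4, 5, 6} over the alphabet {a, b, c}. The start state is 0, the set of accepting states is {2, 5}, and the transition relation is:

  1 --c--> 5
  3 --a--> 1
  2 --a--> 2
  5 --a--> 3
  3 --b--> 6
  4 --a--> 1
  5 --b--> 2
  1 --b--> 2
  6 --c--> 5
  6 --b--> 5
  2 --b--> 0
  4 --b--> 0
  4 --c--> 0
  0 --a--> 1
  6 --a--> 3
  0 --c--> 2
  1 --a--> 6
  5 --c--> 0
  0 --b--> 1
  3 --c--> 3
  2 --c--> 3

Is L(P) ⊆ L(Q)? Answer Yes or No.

The empty string ε is in L(P) but not in L(Q).
So L(P) ⊄ L(Q).

No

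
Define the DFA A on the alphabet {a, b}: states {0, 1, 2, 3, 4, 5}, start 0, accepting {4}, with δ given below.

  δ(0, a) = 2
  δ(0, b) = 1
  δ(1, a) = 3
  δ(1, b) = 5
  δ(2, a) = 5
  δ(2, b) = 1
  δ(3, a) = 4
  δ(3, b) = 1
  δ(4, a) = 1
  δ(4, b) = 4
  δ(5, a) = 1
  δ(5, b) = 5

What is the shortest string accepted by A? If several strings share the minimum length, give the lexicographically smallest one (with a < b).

A breadth-first search from 0 reaches an accepting state first via the path 0 → 1 → 3 → 4 on input baa.
No string of length < 3 is accepted (BFS exhausts all shorter strings without reaching an accepting state), and baa is the lexicographically least accepting string of length 3.

baa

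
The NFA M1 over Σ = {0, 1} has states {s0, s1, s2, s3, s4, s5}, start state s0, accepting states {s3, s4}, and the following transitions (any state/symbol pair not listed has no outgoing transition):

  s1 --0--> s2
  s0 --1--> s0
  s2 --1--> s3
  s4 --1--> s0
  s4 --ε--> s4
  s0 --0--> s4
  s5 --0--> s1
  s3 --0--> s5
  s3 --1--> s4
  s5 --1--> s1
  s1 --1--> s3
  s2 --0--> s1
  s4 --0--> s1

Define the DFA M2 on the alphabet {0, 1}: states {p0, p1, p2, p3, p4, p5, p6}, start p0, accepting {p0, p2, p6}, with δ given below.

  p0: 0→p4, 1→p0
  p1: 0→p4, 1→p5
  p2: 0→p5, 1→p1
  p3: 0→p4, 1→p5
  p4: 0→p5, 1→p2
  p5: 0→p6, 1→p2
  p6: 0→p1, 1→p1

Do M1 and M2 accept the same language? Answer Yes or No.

The string 0 is accepted by M1 but rejected by M2.
So L(M1) ≠ L(M2).

No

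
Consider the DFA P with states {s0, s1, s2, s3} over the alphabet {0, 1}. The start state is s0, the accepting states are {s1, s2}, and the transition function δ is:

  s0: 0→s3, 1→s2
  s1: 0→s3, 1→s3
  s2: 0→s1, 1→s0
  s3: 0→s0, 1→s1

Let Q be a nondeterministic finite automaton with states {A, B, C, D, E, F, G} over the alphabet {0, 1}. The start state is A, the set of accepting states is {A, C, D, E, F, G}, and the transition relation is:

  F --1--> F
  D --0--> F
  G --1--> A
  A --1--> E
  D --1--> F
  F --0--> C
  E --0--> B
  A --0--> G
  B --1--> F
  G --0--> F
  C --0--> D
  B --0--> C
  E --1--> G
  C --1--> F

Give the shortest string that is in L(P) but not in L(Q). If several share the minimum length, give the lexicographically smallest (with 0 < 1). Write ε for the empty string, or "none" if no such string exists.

The string 10 is accepted by P but not by Q.
No shorter string lies in the difference, and 10 is the lexicographically first length-2 string in L(P) \ L(Q).

10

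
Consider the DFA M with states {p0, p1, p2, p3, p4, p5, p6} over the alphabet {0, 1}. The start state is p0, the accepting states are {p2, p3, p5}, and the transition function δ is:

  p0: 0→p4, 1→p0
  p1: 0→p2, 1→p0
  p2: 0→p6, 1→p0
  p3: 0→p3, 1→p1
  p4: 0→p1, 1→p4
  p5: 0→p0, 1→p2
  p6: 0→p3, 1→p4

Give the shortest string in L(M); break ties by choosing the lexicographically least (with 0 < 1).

A breadth-first search from p0 reaches an accepting state first via the path p0 → p4 → p1 → p2 on input 000.
No string of length < 3 is accepted (BFS exhausts all shorter strings without reaching an accepting state), and 000 is the lexicographically least accepting string of length 3.

000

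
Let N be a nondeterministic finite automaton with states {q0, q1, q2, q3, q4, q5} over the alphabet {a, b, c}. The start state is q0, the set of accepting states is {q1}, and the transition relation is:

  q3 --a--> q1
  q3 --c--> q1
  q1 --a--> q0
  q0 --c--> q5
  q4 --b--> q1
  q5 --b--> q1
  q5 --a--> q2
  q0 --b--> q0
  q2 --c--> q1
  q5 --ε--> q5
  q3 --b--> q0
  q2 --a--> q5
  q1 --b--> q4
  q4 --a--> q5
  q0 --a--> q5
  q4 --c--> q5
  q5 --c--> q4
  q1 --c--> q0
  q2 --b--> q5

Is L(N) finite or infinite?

infinite

State q0 is reachable from the start and can reach an accepting state, and it lies on the cycle q0 → q0.
Traversing that cycle any number of times yields accepted strings of unbounded length, so the language is infinite.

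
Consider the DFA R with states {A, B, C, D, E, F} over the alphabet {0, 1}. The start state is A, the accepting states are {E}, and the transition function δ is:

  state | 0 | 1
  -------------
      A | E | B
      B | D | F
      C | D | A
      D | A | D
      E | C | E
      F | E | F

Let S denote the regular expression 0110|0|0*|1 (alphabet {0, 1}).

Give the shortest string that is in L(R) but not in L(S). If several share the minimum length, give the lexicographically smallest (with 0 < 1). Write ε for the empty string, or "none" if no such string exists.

01

The string 01 is accepted by R but not by S.
No shorter string lies in the difference, and 01 is the lexicographically first length-2 string in L(R) \ L(S).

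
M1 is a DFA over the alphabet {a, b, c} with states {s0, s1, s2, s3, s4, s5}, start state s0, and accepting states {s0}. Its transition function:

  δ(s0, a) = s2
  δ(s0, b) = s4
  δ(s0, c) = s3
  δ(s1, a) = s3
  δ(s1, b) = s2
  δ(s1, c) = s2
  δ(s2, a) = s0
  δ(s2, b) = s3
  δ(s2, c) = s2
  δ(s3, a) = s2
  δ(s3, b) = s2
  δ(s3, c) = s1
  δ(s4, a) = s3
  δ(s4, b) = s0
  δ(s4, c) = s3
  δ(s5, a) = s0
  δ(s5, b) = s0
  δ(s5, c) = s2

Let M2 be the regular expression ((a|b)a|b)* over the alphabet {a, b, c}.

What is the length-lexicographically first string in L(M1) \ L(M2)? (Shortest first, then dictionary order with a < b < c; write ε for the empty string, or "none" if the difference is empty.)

The string aca is accepted by M1 but not by M2.
No shorter string lies in the difference, and aca is the lexicographically first length-3 string in L(M1) \ L(M2).

aca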